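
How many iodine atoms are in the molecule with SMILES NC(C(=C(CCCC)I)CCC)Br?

1

The symbol for iodine appears 1 time in the SMILES.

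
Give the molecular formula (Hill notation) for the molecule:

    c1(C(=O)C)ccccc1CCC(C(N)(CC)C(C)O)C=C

C18H27NO2

Heavy atoms from the SMILES: 18 C, 1 N, 2 O.
Implicit hydrogens by atom environment:
  4 × C: 2 H each → 8
  4 × C (aromatic): 1 H each → 4
  3 × C: 3 H each → 9
  3 × C: 1 H each → 3
  2 × C: no H
  2 × C (aromatic): no H
  1 × N: 2 H
  1 × O: 1 H
  1 × O: no H
  Total hydrogens = 27.
Molecular formula: C18H27NO2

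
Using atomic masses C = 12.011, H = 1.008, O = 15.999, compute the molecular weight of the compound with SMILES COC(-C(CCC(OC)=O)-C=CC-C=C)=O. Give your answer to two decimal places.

Molecular formula: C12H18O4.
M = 12×12.011 + 18×1.008 + 4×15.999 = 226.27 g/mol.

226.27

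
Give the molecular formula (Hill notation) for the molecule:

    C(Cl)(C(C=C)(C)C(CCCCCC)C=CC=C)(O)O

C16H27ClO2

Heavy atoms from the SMILES: 16 C, 1 Cl, 2 O.
Implicit hydrogens by atom environment:
  7 × C: 2 H each → 14
  5 × C: 1 H each → 5
  2 × C: 3 H each → 6
  2 × C: no H
  2 × O: 1 H each → 2
  1 × Cl: no H
  Total hydrogens = 27.
Molecular formula: C16H27ClO2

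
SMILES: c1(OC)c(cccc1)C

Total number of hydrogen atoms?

Hydrogens are implicit in SMILES; fill each atom to its normal valence:
  4 × C (aromatic): 1 H each → 4
  2 × C: 3 H each → 6
  2 × C (aromatic): no H
  1 × O: no H
  Total hydrogens = 10.

10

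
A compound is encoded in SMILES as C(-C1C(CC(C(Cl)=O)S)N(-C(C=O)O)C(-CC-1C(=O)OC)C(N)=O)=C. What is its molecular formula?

C15H21ClN2O6S

Heavy atoms from the SMILES: 15 C, 1 Cl, 2 N, 6 O, 1 S.
Implicit hydrogens by atom environment:
  8 × C: 1 H each → 8
  5 × O: no H
  3 × C: 2 H each → 6
  3 × C: no H
  1 × C: 3 H
  1 × Cl: no H
  1 × N: 2 H
  1 × N: no H
  1 × O: 1 H
  1 × S: 1 H
  Total hydrogens = 21.
Molecular formula: C15H21ClN2O6S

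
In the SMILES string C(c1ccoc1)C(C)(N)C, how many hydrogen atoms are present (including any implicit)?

13

Hydrogens are implicit in SMILES; fill each atom to its normal valence:
  3 × C (aromatic): 1 H each → 3
  2 × C: 3 H each → 6
  1 × C: 2 H
  1 × C (aromatic): no H
  1 × C: no H
  1 × N: 2 H
  1 × O (aromatic): no H
  Total hydrogens = 13.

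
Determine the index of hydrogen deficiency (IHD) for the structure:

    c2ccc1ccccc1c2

7

Molecular formula from the SMILES: C10H8.
DoU = (2C + 2 + N − H − X)/2 = (2·10 + 2 + 0 − 8 − 0)/2 = 14/2 = 7.
(Structurally: 2 ring(s) + 5 π bond(s) = 7.)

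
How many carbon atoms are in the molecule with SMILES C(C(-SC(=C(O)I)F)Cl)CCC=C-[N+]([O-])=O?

8

The symbol for carbon appears 8 times in the SMILES. (Cl is a single chlorine, not C + l.)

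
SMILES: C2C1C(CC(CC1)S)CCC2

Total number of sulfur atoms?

1

The symbol for sulfur appears 1 time in the SMILES.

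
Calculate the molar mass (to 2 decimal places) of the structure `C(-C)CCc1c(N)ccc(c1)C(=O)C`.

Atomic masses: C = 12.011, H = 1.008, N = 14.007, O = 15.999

191.27

Molecular formula: C12H17NO.
M = 12×12.011 + 17×1.008 + 1×14.007 + 1×15.999 = 191.27 g/mol.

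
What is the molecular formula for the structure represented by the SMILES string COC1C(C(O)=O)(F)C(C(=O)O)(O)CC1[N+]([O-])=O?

C8H10FNO8

Heavy atoms from the SMILES: 8 C, 1 F, 1 N, 8 O.
Implicit hydrogens by atom environment:
  4 × C: no H
  4 × O: no H
  3 × O: 1 H each → 3
  2 × C: 1 H each → 2
  1 × C: 3 H
  1 × C: 2 H
  1 × F: no H
  1 × N (charge +1): no H
  1 × O (charge -1): no H
  Total hydrogens = 10.
Molecular formula: C8H10FNO8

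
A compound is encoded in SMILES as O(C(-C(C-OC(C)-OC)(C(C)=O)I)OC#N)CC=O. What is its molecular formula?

Heavy atoms from the SMILES: 11 C, 1 I, 1 N, 6 O.
Implicit hydrogens by atom environment:
  6 × O: no H
  3 × C: 3 H each → 9
  3 × C: 1 H each → 3
  3 × C: no H
  2 × C: 2 H each → 4
  1 × I: no H
  1 × N: no H
  Total hydrogens = 16.
Molecular formula: C11H16INO6

C11H16INO6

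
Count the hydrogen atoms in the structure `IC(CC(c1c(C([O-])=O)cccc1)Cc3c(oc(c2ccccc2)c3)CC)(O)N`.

Hydrogens are implicit in SMILES; fill each atom to its normal valence:
  10 × C (aromatic): 1 H each → 10
  6 × C (aromatic): no H
  3 × C: 2 H each → 6
  2 × C: no H
  1 × C: 3 H
  1 × C: 1 H
  1 × I: no H
  1 × N: 2 H
  1 × O: 1 H
  1 × O (aromatic): no H
  1 × O: no H
  1 × O (charge -1): no H
  Total hydrogens = 23.

23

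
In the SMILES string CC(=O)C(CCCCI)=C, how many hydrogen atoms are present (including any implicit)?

13

Hydrogens are implicit in SMILES; fill each atom to its normal valence:
  5 × C: 2 H each → 10
  2 × C: no H
  1 × C: 3 H
  1 × I: no H
  1 × O: no H
  Total hydrogens = 13.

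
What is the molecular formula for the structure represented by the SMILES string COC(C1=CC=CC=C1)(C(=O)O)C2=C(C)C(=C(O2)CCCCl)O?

Heavy atoms from the SMILES: 17 C, 1 Cl, 5 O.
Implicit hydrogens by atom environment:
  5 × C (aromatic): 1 H each → 5
  5 × C (aromatic): no H
  3 × C: 2 H each → 6
  2 × C: 3 H each → 6
  2 × C: no H
  2 × O: 1 H each → 2
  2 × O: no H
  1 × Cl: no H
  1 × O (aromatic): no H
  Total hydrogens = 19.
Molecular formula: C17H19ClO5

C17H19ClO5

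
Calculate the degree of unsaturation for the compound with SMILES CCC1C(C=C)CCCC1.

Molecular formula from the SMILES: C10H18.
DoU = (2C + 2 + N − H − X)/2 = (2·10 + 2 + 0 − 18 − 0)/2 = 4/2 = 2.
(Structurally: 1 ring(s) + 1 π bond(s) = 2.)

2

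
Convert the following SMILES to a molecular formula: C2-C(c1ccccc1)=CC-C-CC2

C13H16

Heavy atoms from the SMILES: 13 C.
Implicit hydrogens by atom environment:
  5 × C: 2 H each → 10
  5 × C (aromatic): 1 H each → 5
  1 × C: 1 H
  1 × C: no H
  1 × C (aromatic): no H
  Total hydrogens = 16.
Molecular formula: C13H16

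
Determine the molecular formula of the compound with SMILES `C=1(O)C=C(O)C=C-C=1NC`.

Heavy atoms from the SMILES: 7 C, 1 N, 2 O.
Implicit hydrogens by atom environment:
  3 × C (aromatic): 1 H each → 3
  3 × C (aromatic): no H
  2 × O: 1 H each → 2
  1 × C: 3 H
  1 × N: 1 H
  Total hydrogens = 9.
Molecular formula: C7H9NO2

C7H9NO2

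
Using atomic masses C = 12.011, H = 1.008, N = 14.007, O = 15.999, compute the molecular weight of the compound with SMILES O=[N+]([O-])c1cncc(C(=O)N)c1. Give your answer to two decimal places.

Molecular formula: C6H5N3O3.
M = 6×12.011 + 5×1.008 + 3×14.007 + 3×15.999 = 167.12 g/mol.

167.12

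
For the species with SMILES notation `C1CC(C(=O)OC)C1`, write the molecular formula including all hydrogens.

C6H10O2

Heavy atoms from the SMILES: 6 C, 2 O.
Implicit hydrogens by atom environment:
  3 × C: 2 H each → 6
  2 × O: no H
  1 × C: 3 H
  1 × C: 1 H
  1 × C: no H
  Total hydrogens = 10.
Molecular formula: C6H10O2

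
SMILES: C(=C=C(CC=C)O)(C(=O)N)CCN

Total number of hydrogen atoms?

Hydrogens are implicit in SMILES; fill each atom to its normal valence:
  4 × C: 2 H each → 8
  4 × C: no H
  2 × N: 2 H each → 4
  1 × C: 1 H
  1 × O: 1 H
  1 × O: no H
  Total hydrogens = 14.

14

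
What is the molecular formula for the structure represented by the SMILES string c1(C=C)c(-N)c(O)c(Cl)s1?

Heavy atoms from the SMILES: 6 C, 1 Cl, 1 N, 1 O, 1 S.
Implicit hydrogens by atom environment:
  4 × C (aromatic): no H
  1 × C: 2 H
  1 × C: 1 H
  1 × Cl: no H
  1 × N: 2 H
  1 × O: 1 H
  1 × S (aromatic): no H
  Total hydrogens = 6.
Molecular formula: C6H6ClNOS

C6H6ClNOS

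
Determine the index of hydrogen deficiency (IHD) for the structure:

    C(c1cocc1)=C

4

Molecular formula from the SMILES: C6H6O.
DoU = (2C + 2 + N − H − X)/2 = (2·6 + 2 + 0 − 6 − 0)/2 = 8/2 = 4.
(Structurally: 1 ring(s) + 3 π bond(s) = 4.)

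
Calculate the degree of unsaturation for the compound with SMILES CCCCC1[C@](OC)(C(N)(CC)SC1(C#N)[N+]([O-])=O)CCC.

Molecular formula from the SMILES: C15H27N3O3S.
DoU = (2C + 2 + N − H − X)/2 = (2·15 + 2 + 3 − 27 − 0)/2 = 8/2 = 4.
(Structurally: 1 ring(s) + 3 π bond(s) = 4.)

4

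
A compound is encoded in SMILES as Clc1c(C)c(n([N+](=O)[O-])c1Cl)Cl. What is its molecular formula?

C5H3Cl3N2O2

Heavy atoms from the SMILES: 5 C, 3 Cl, 2 N, 2 O.
Implicit hydrogens by atom environment:
  4 × C (aromatic): no H
  3 × Cl: no H
  1 × C: 3 H
  1 × N (aromatic): no H
  1 × N (charge +1): no H
  1 × O: no H
  1 × O (charge -1): no H
  Total hydrogens = 3.
Molecular formula: C5H3Cl3N2O2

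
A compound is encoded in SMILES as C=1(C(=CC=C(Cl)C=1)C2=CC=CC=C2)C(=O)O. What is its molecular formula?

Heavy atoms from the SMILES: 13 C, 1 Cl, 2 O.
Implicit hydrogens by atom environment:
  8 × C (aromatic): 1 H each → 8
  4 × C (aromatic): no H
  1 × C: no H
  1 × Cl: no H
  1 × O: 1 H
  1 × O: no H
  Total hydrogens = 9.
Molecular formula: C13H9ClO2

C13H9ClO2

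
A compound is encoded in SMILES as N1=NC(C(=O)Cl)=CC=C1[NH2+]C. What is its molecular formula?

C6H7ClN3O+

Heavy atoms from the SMILES: 6 C, 1 Cl, 3 N, 1 O.
Implicit hydrogens by atom environment:
  2 × C (aromatic): 1 H each → 2
  2 × C (aromatic): no H
  2 × N (aromatic): no H
  1 × C: 3 H
  1 × C: no H
  1 × Cl: no H
  1 × N (charge +1): 2 H
  1 × O: no H
  Total hydrogens = 7.
Net charge +1.
Molecular formula: C6H7ClN3O+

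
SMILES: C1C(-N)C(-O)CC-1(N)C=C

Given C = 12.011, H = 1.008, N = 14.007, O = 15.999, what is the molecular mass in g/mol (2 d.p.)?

Molecular formula: C7H14N2O.
M = 7×12.011 + 14×1.008 + 2×14.007 + 1×15.999 = 142.20 g/mol.

142.20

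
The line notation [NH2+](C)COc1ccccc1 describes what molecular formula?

C8H12NO+

Heavy atoms from the SMILES: 8 C, 1 N, 1 O.
Implicit hydrogens by atom environment:
  5 × C (aromatic): 1 H each → 5
  1 × C: 3 H
  1 × C: 2 H
  1 × C (aromatic): no H
  1 × N (charge +1): 2 H
  1 × O: no H
  Total hydrogens = 12.
Net charge +1.
Molecular formula: C8H12NO+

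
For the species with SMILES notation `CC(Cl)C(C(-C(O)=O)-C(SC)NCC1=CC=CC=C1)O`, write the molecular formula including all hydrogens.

C14H20ClNO3S

Heavy atoms from the SMILES: 14 C, 1 Cl, 1 N, 3 O, 1 S.
Implicit hydrogens by atom environment:
  5 × C (aromatic): 1 H each → 5
  4 × C: 1 H each → 4
  2 × C: 3 H each → 6
  2 × O: 1 H each → 2
  1 × C: 2 H
  1 × C (aromatic): no H
  1 × C: no H
  1 × Cl: no H
  1 × N: 1 H
  1 × O: no H
  1 × S: no H
  Total hydrogens = 20.
Molecular formula: C14H20ClNO3S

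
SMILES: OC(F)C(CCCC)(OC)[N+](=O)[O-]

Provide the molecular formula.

Heavy atoms from the SMILES: 7 C, 1 F, 1 N, 4 O.
Implicit hydrogens by atom environment:
  3 × C: 2 H each → 6
  2 × C: 3 H each → 6
  2 × O: no H
  1 × C: 1 H
  1 × C: no H
  1 × F: no H
  1 × N (charge +1): no H
  1 × O: 1 H
  1 × O (charge -1): no H
  Total hydrogens = 14.
Molecular formula: C7H14FNO4

C7H14FNO4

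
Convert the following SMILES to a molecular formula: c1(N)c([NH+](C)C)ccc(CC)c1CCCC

Heavy atoms from the SMILES: 14 C, 2 N.
Implicit hydrogens by atom environment:
  4 × C: 3 H each → 12
  4 × C: 2 H each → 8
  4 × C (aromatic): no H
  2 × C (aromatic): 1 H each → 2
  1 × N: 2 H
  1 × N (charge +1): 1 H
  Total hydrogens = 25.
Net charge +1.
Molecular formula: C14H25N2+

C14H25N2+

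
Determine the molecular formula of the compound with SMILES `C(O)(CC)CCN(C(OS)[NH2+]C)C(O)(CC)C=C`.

Heavy atoms from the SMILES: 12 C, 2 N, 3 O, 1 S.
Implicit hydrogens by atom environment:
  5 × C: 2 H each → 10
  3 × C: 3 H each → 9
  3 × C: 1 H each → 3
  2 × O: 1 H each → 2
  1 × C: no H
  1 × N (charge +1): 2 H
  1 × N: no H
  1 × O: no H
  1 × S: 1 H
  Total hydrogens = 27.
Net charge +1.
Molecular formula: C12H27N2O3S+

C12H27N2O3S+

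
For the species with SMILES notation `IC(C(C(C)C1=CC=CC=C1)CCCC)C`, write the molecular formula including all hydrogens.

C15H23I

Heavy atoms from the SMILES: 15 C, 1 I.
Implicit hydrogens by atom environment:
  5 × C (aromatic): 1 H each → 5
  3 × C: 3 H each → 9
  3 × C: 2 H each → 6
  3 × C: 1 H each → 3
  1 × C (aromatic): no H
  1 × I: no H
  Total hydrogens = 23.
Molecular formula: C15H23I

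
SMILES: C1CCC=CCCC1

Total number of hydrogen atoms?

14

Hydrogens are implicit in SMILES; fill each atom to its normal valence:
  6 × C: 2 H each → 12
  2 × C: 1 H each → 2
  Total hydrogens = 14.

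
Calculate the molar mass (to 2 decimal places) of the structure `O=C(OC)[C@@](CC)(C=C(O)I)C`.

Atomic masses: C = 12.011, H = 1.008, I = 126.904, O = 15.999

Molecular formula: C8H13IO3.
M = 8×12.011 + 13×1.008 + 1×126.904 + 3×15.999 = 284.09 g/mol.

284.09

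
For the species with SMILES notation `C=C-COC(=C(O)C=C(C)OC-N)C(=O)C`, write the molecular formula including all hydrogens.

C11H17NO4

Heavy atoms from the SMILES: 11 C, 1 N, 4 O.
Implicit hydrogens by atom environment:
  4 × C: no H
  3 × C: 2 H each → 6
  3 × O: no H
  2 × C: 3 H each → 6
  2 × C: 1 H each → 2
  1 × N: 2 H
  1 × O: 1 H
  Total hydrogens = 17.
Molecular formula: C11H17NO4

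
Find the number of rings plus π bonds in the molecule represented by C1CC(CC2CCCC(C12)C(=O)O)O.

Molecular formula from the SMILES: C11H18O3.
DoU = (2C + 2 + N − H − X)/2 = (2·11 + 2 + 0 − 18 − 0)/2 = 6/2 = 3.
(Structurally: 2 ring(s) + 1 π bond(s) = 3.)

3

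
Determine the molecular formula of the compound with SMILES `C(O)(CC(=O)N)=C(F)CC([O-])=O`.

Heavy atoms from the SMILES: 6 C, 1 F, 1 N, 4 O.
Implicit hydrogens by atom environment:
  4 × C: no H
  2 × C: 2 H each → 4
  2 × O: no H
  1 × F: no H
  1 × N: 2 H
  1 × O: 1 H
  1 × O (charge -1): no H
  Total hydrogens = 7.
Net charge -1.
Molecular formula: C6H7FNO4-

C6H7FNO4-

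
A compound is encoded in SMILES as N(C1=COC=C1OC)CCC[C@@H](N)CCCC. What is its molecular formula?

Heavy atoms from the SMILES: 13 C, 2 N, 2 O.
Implicit hydrogens by atom environment:
  6 × C: 2 H each → 12
  2 × C: 3 H each → 6
  2 × C (aromatic): 1 H each → 2
  2 × C (aromatic): no H
  1 × C: 1 H
  1 × N: 2 H
  1 × N: 1 H
  1 × O (aromatic): no H
  1 × O: no H
  Total hydrogens = 24.
Molecular formula: C13H24N2O2

C13H24N2O2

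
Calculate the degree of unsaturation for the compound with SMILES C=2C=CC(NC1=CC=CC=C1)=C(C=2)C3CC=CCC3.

10

Molecular formula from the SMILES: C18H19N.
DoU = (2C + 2 + N − H − X)/2 = (2·18 + 2 + 1 − 19 − 0)/2 = 20/2 = 10.
(Structurally: 3 ring(s) + 7 π bond(s) = 10.)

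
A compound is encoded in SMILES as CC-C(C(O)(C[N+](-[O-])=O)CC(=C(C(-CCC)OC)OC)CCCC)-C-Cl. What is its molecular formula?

Heavy atoms from the SMILES: 19 C, 1 Cl, 1 N, 5 O.
Implicit hydrogens by atom environment:
  9 × C: 2 H each → 18
  5 × C: 3 H each → 15
  3 × C: no H
  3 × O: no H
  2 × C: 1 H each → 2
  1 × Cl: no H
  1 × N (charge +1): no H
  1 × O: 1 H
  1 × O (charge -1): no H
  Total hydrogens = 36.
Molecular formula: C19H36ClNO5

C19H36ClNO5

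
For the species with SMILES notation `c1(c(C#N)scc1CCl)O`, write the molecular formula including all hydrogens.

Heavy atoms from the SMILES: 6 C, 1 Cl, 1 N, 1 O, 1 S.
Implicit hydrogens by atom environment:
  3 × C (aromatic): no H
  1 × C: 2 H
  1 × C (aromatic): 1 H
  1 × C: no H
  1 × Cl: no H
  1 × N: no H
  1 × O: 1 H
  1 × S (aromatic): no H
  Total hydrogens = 4.
Molecular formula: C6H4ClNOS

C6H4ClNOS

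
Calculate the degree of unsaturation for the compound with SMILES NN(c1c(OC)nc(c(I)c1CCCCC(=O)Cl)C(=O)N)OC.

Molecular formula from the SMILES: C13H18ClIN4O4.
DoU = (2C + 2 + N − H − X)/2 = (2·13 + 2 + 4 − 18 − 2)/2 = 12/2 = 6.
(Structurally: 1 ring(s) + 5 π bond(s) = 6.)

6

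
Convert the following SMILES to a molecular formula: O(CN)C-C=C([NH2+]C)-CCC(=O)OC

Heavy atoms from the SMILES: 9 C, 2 N, 3 O.
Implicit hydrogens by atom environment:
  4 × C: 2 H each → 8
  3 × O: no H
  2 × C: 3 H each → 6
  2 × C: no H
  1 × C: 1 H
  1 × N: 2 H
  1 × N (charge +1): 2 H
  Total hydrogens = 19.
Net charge +1.
Molecular formula: C9H19N2O3+

C9H19N2O3+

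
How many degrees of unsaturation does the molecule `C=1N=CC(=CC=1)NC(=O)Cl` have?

Molecular formula from the SMILES: C6H5ClN2O.
DoU = (2C + 2 + N − H − X)/2 = (2·6 + 2 + 2 − 5 − 1)/2 = 10/2 = 5.
(Structurally: 1 ring(s) + 4 π bond(s) = 5.)

5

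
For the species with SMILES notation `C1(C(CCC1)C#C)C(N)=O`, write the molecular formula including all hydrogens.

Heavy atoms from the SMILES: 8 C, 1 N, 1 O.
Implicit hydrogens by atom environment:
  3 × C: 2 H each → 6
  3 × C: 1 H each → 3
  2 × C: no H
  1 × N: 2 H
  1 × O: no H
  Total hydrogens = 11.
Molecular formula: C8H11NO

C8H11NO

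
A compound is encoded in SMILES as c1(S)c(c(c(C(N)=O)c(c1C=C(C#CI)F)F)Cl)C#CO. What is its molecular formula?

C13H5ClF2INO2S

Heavy atoms from the SMILES: 13 C, 1 Cl, 2 F, 1 I, 1 N, 2 O, 1 S.
Implicit hydrogens by atom environment:
  6 × C (aromatic): no H
  6 × C: no H
  2 × F: no H
  1 × C: 1 H
  1 × Cl: no H
  1 × I: no H
  1 × N: 2 H
  1 × O: 1 H
  1 × O: no H
  1 × S: 1 H
  Total hydrogens = 5.
Molecular formula: C13H5ClF2INO2S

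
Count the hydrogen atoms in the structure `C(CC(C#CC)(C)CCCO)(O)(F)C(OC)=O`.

19

Hydrogens are implicit in SMILES; fill each atom to its normal valence:
  5 × C: no H
  4 × C: 2 H each → 8
  3 × C: 3 H each → 9
  2 × O: 1 H each → 2
  2 × O: no H
  1 × F: no H
  Total hydrogens = 19.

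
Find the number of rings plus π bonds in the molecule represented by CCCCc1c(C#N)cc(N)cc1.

6

Molecular formula from the SMILES: C11H14N2.
DoU = (2C + 2 + N − H − X)/2 = (2·11 + 2 + 2 − 14 − 0)/2 = 12/2 = 6.
(Structurally: 1 ring(s) + 5 π bond(s) = 6.)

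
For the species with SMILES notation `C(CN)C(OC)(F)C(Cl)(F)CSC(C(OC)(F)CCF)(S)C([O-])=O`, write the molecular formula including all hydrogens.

C12H19ClF4NO4S2-

Heavy atoms from the SMILES: 12 C, 1 Cl, 4 F, 1 N, 4 O, 2 S.
Implicit hydrogens by atom environment:
  5 × C: 2 H each → 10
  5 × C: no H
  4 × F: no H
  3 × O: no H
  2 × C: 3 H each → 6
  1 × Cl: no H
  1 × N: 2 H
  1 × O (charge -1): no H
  1 × S: 1 H
  1 × S: no H
  Total hydrogens = 19.
Net charge -1.
Molecular formula: C12H19ClF4NO4S2-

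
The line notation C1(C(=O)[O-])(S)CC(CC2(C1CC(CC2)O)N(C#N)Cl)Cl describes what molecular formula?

C12H15Cl2N2O3S-

Heavy atoms from the SMILES: 12 C, 2 Cl, 2 N, 3 O, 1 S.
Implicit hydrogens by atom environment:
  5 × C: 2 H each → 10
  4 × C: no H
  3 × C: 1 H each → 3
  2 × Cl: no H
  2 × N: no H
  1 × O: 1 H
  1 × O: no H
  1 × O (charge -1): no H
  1 × S: 1 H
  Total hydrogens = 15.
Net charge -1.
Molecular formula: C12H15Cl2N2O3S-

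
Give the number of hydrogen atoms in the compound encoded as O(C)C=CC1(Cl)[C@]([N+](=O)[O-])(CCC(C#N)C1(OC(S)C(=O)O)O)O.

15

Hydrogens are implicit in SMILES; fill each atom to its normal valence:
  5 × C: no H
  4 × C: 1 H each → 4
  4 × O: no H
  3 × O: 1 H each → 3
  2 × C: 2 H each → 4
  1 × C: 3 H
  1 × Cl: no H
  1 × N: no H
  1 × N (charge +1): no H
  1 × O (charge -1): no H
  1 × S: 1 H
  Total hydrogens = 15.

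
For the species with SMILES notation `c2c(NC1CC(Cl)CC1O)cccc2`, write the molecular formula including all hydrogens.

Heavy atoms from the SMILES: 11 C, 1 Cl, 1 N, 1 O.
Implicit hydrogens by atom environment:
  5 × C (aromatic): 1 H each → 5
  3 × C: 1 H each → 3
  2 × C: 2 H each → 4
  1 × C (aromatic): no H
  1 × Cl: no H
  1 × N: 1 H
  1 × O: 1 H
  Total hydrogens = 14.
Molecular formula: C11H14ClNO

C11H14ClNO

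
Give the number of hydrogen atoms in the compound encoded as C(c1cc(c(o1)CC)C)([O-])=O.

Hydrogens are implicit in SMILES; fill each atom to its normal valence:
  3 × C (aromatic): no H
  2 × C: 3 H each → 6
  1 × C: 2 H
  1 × C (aromatic): 1 H
  1 × C: no H
  1 × O (aromatic): no H
  1 × O: no H
  1 × O (charge -1): no H
  Total hydrogens = 9.

9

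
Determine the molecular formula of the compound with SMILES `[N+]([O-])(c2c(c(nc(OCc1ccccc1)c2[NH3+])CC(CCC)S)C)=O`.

C18H24N3O3S+

Heavy atoms from the SMILES: 18 C, 3 N, 3 O, 1 S.
Implicit hydrogens by atom environment:
  6 × C (aromatic): no H
  5 × C (aromatic): 1 H each → 5
  4 × C: 2 H each → 8
  2 × C: 3 H each → 6
  2 × O: no H
  1 × C: 1 H
  1 × N (charge +1): 3 H
  1 × N (aromatic): no H
  1 × N (charge +1): no H
  1 × O (charge -1): no H
  1 × S: 1 H
  Total hydrogens = 24.
Net charge +1.
Molecular formula: C18H24N3O3S+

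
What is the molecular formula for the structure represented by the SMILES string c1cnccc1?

C5H5N

Heavy atoms from the SMILES: 5 C, 1 N.
Implicit hydrogens by atom environment:
  5 × C (aromatic): 1 H each → 5
  1 × N (aromatic): no H
  Total hydrogens = 5.
Molecular formula: C5H5N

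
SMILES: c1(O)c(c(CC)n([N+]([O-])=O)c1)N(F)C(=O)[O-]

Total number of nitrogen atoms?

3

The symbol for nitrogen appears 3 times in the SMILES.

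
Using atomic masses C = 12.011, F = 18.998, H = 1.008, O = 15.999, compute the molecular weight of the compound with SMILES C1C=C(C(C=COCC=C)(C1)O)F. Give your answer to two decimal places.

Molecular formula: C10H13FO2.
M = 10×12.011 + 1×18.998 + 13×1.008 + 2×15.999 = 184.21 g/mol.

184.21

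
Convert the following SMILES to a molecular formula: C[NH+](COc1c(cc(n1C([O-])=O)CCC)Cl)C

Heavy atoms from the SMILES: 11 C, 1 Cl, 2 N, 3 O.
Implicit hydrogens by atom environment:
  3 × C: 3 H each → 9
  3 × C: 2 H each → 6
  3 × C (aromatic): no H
  2 × O: no H
  1 × C (aromatic): 1 H
  1 × C: no H
  1 × Cl: no H
  1 × N (charge +1): 1 H
  1 × N (aromatic): no H
  1 × O (charge -1): no H
  Total hydrogens = 17.
Molecular formula: C11H17ClN2O3

C11H17ClN2O3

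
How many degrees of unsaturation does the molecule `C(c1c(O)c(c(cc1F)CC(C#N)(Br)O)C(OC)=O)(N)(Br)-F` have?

7

Molecular formula from the SMILES: C12H10Br2F2N2O4.
DoU = (2C + 2 + N − H − X)/2 = (2·12 + 2 + 2 − 10 − 4)/2 = 14/2 = 7.
(Structurally: 1 ring(s) + 6 π bond(s) = 7.)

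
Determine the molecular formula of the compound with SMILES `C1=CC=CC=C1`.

Heavy atoms from the SMILES: 6 C.
Implicit hydrogens by atom environment:
  6 × C (aromatic): 1 H each → 6
  Total hydrogens = 6.
Molecular formula: C6H6

C6H6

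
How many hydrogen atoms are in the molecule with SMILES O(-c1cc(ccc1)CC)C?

12

Hydrogens are implicit in SMILES; fill each atom to its normal valence:
  4 × C (aromatic): 1 H each → 4
  2 × C: 3 H each → 6
  2 × C (aromatic): no H
  1 × C: 2 H
  1 × O: no H
  Total hydrogens = 12.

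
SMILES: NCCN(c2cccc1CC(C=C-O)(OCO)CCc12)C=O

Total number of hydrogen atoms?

Hydrogens are implicit in SMILES; fill each atom to its normal valence:
  6 × C: 2 H each → 12
  3 × C (aromatic): 1 H each → 3
  3 × C: 1 H each → 3
  3 × C (aromatic): no H
  2 × O: 1 H each → 2
  2 × O: no H
  1 × C: no H
  1 × N: 2 H
  1 × N: no H
  Total hydrogens = 22.

22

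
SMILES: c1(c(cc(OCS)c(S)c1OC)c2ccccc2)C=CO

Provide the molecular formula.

Heavy atoms from the SMILES: 16 C, 3 O, 2 S.
Implicit hydrogens by atom environment:
  6 × C (aromatic): 1 H each → 6
  6 × C (aromatic): no H
  2 × C: 1 H each → 2
  2 × O: no H
  2 × S: 1 H each → 2
  1 × C: 3 H
  1 × C: 2 H
  1 × O: 1 H
  Total hydrogens = 16.
Molecular formula: C16H16O3S2

C16H16O3S2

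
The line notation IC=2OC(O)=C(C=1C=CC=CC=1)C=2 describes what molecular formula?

Heavy atoms from the SMILES: 10 C, 1 I, 2 O.
Implicit hydrogens by atom environment:
  6 × C (aromatic): 1 H each → 6
  4 × C (aromatic): no H
  1 × I: no H
  1 × O: 1 H
  1 × O (aromatic): no H
  Total hydrogens = 7.
Molecular formula: C10H7IO2

C10H7IO2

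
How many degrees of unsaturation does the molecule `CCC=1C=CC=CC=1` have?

4

Molecular formula from the SMILES: C8H10.
DoU = (2C + 2 + N − H − X)/2 = (2·8 + 2 + 0 − 10 − 0)/2 = 8/2 = 4.
(Structurally: 1 ring(s) + 3 π bond(s) = 4.)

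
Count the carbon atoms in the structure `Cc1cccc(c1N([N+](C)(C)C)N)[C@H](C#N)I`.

The symbol for carbon appears 12 times in the SMILES. Lowercase c denotes aromatic carbon and counts toward C.

12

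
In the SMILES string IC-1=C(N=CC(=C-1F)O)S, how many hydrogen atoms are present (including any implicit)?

3

Hydrogens are implicit in SMILES; fill each atom to its normal valence:
  4 × C (aromatic): no H
  1 × C (aromatic): 1 H
  1 × F: no H
  1 × I: no H
  1 × N (aromatic): no H
  1 × O: 1 H
  1 × S: 1 H
  Total hydrogens = 3.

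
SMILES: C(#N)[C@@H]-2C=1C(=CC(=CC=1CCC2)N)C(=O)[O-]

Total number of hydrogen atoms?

11

Hydrogens are implicit in SMILES; fill each atom to its normal valence:
  4 × C (aromatic): no H
  3 × C: 2 H each → 6
  2 × C (aromatic): 1 H each → 2
  2 × C: no H
  1 × C: 1 H
  1 × N: 2 H
  1 × N: no H
  1 × O: no H
  1 × O (charge -1): no H
  Total hydrogens = 11.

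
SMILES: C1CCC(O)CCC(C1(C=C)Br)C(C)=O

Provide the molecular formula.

Heavy atoms from the SMILES: 1 Br, 12 C, 2 O.
Implicit hydrogens by atom environment:
  6 × C: 2 H each → 12
  3 × C: 1 H each → 3
  2 × C: no H
  1 × Br: no H
  1 × C: 3 H
  1 × O: 1 H
  1 × O: no H
  Total hydrogens = 19.
Molecular formula: C12H19BrO2

C12H19BrO2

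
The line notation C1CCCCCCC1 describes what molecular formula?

C8H16

Heavy atoms from the SMILES: 8 C.
Implicit hydrogens by atom environment:
  8 × C: 2 H each → 16
  Total hydrogens = 16.
Molecular formula: C8H16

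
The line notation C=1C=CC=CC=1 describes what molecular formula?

Heavy atoms from the SMILES: 6 C.
Implicit hydrogens by atom environment:
  6 × C (aromatic): 1 H each → 6
  Total hydrogens = 6.
Molecular formula: C6H6

C6H6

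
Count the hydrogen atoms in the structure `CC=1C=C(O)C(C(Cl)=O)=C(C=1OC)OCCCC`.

Hydrogens are implicit in SMILES; fill each atom to its normal valence:
  5 × C (aromatic): no H
  3 × C: 3 H each → 9
  3 × C: 2 H each → 6
  3 × O: no H
  1 × C (aromatic): 1 H
  1 × C: no H
  1 × Cl: no H
  1 × O: 1 H
  Total hydrogens = 17.

17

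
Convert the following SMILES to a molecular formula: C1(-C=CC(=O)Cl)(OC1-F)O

Heavy atoms from the SMILES: 5 C, 1 Cl, 1 F, 3 O.
Implicit hydrogens by atom environment:
  3 × C: 1 H each → 3
  2 × C: no H
  2 × O: no H
  1 × Cl: no H
  1 × F: no H
  1 × O: 1 H
  Total hydrogens = 4.
Molecular formula: C5H4ClFO3

C5H4ClFO3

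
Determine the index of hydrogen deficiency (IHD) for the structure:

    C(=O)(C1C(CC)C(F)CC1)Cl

Molecular formula from the SMILES: C8H12ClFO.
DoU = (2C + 2 + N − H − X)/2 = (2·8 + 2 + 0 − 12 − 2)/2 = 4/2 = 2.
(Structurally: 1 ring(s) + 1 π bond(s) = 2.)

2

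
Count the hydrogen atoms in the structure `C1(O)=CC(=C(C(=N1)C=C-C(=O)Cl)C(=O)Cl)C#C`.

Hydrogens are implicit in SMILES; fill each atom to its normal valence:
  4 × C (aromatic): no H
  3 × C: 1 H each → 3
  3 × C: no H
  2 × Cl: no H
  2 × O: no H
  1 × C (aromatic): 1 H
  1 × N (aromatic): no H
  1 × O: 1 H
  Total hydrogens = 5.

5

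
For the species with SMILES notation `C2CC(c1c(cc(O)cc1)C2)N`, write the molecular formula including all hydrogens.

C10H13NO

Heavy atoms from the SMILES: 10 C, 1 N, 1 O.
Implicit hydrogens by atom environment:
  3 × C: 2 H each → 6
  3 × C (aromatic): 1 H each → 3
  3 × C (aromatic): no H
  1 × C: 1 H
  1 × N: 2 H
  1 × O: 1 H
  Total hydrogens = 13.
Molecular formula: C10H13NO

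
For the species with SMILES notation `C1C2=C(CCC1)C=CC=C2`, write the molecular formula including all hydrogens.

C10H12

Heavy atoms from the SMILES: 10 C.
Implicit hydrogens by atom environment:
  4 × C: 2 H each → 8
  4 × C (aromatic): 1 H each → 4
  2 × C (aromatic): no H
  Total hydrogens = 12.
Molecular formula: C10H12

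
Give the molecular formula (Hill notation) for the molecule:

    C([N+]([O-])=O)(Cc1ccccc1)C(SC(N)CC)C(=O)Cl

Heavy atoms from the SMILES: 13 C, 1 Cl, 2 N, 3 O, 1 S.
Implicit hydrogens by atom environment:
  5 × C (aromatic): 1 H each → 5
  3 × C: 1 H each → 3
  2 × C: 2 H each → 4
  2 × O: no H
  1 × C: 3 H
  1 × C: no H
  1 × C (aromatic): no H
  1 × Cl: no H
  1 × N: 2 H
  1 × N (charge +1): no H
  1 × O (charge -1): no H
  1 × S: no H
  Total hydrogens = 17.
Molecular formula: C13H17ClN2O3S

C13H17ClN2O3S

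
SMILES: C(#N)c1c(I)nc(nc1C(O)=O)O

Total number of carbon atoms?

The symbol for carbon appears 6 times in the SMILES. Lowercase c denotes aromatic carbon and counts toward C.

6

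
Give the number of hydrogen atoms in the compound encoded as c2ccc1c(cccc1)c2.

Hydrogens are implicit in SMILES; fill each atom to its normal valence:
  8 × C (aromatic): 1 H each → 8
  2 × C (aromatic): no H
  Total hydrogens = 8.

8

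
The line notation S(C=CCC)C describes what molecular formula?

C5H10S

Heavy atoms from the SMILES: 5 C, 1 S.
Implicit hydrogens by atom environment:
  2 × C: 3 H each → 6
  2 × C: 1 H each → 2
  1 × C: 2 H
  1 × S: no H
  Total hydrogens = 10.
Molecular formula: C5H10S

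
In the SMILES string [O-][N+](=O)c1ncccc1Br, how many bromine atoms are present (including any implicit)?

The symbol for bromine appears 1 time in the SMILES.

1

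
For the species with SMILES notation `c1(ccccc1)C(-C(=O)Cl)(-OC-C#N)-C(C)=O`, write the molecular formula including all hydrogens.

C12H10ClNO3

Heavy atoms from the SMILES: 12 C, 1 Cl, 1 N, 3 O.
Implicit hydrogens by atom environment:
  5 × C (aromatic): 1 H each → 5
  4 × C: no H
  3 × O: no H
  1 × C: 3 H
  1 × C: 2 H
  1 × C (aromatic): no H
  1 × Cl: no H
  1 × N: no H
  Total hydrogens = 10.
Molecular formula: C12H10ClNO3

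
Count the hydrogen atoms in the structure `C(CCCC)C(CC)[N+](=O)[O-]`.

Hydrogens are implicit in SMILES; fill each atom to its normal valence:
  5 × C: 2 H each → 10
  2 × C: 3 H each → 6
  1 × C: 1 H
  1 × N (charge +1): no H
  1 × O: no H
  1 × O (charge -1): no H
  Total hydrogens = 17.

17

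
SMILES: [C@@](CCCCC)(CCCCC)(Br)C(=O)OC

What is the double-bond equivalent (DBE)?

1

Molecular formula from the SMILES: C13H25BrO2.
DoU = (2C + 2 + N − H − X)/2 = (2·13 + 2 + 0 − 25 − 1)/2 = 2/2 = 1.
(Structurally: 0 ring(s) + 1 π bond(s) = 1.)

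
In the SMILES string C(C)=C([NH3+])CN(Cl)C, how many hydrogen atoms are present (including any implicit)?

Hydrogens are implicit in SMILES; fill each atom to its normal valence:
  2 × C: 3 H each → 6
  1 × C: 2 H
  1 × C: 1 H
  1 × C: no H
  1 × Cl: no H
  1 × N (charge +1): 3 H
  1 × N: no H
  Total hydrogens = 12.

12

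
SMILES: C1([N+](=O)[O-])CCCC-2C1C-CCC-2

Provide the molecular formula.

C10H17NO2

Heavy atoms from the SMILES: 10 C, 1 N, 2 O.
Implicit hydrogens by atom environment:
  7 × C: 2 H each → 14
  3 × C: 1 H each → 3
  1 × N (charge +1): no H
  1 × O: no H
  1 × O (charge -1): no H
  Total hydrogens = 17.
Molecular formula: C10H17NO2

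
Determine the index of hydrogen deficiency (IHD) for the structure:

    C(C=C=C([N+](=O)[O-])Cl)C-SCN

Molecular formula from the SMILES: C6H9ClN2O2S.
DoU = (2C + 2 + N − H − X)/2 = (2·6 + 2 + 2 − 9 − 1)/2 = 6/2 = 3.
(Structurally: 0 ring(s) + 3 π bond(s) = 3.)

3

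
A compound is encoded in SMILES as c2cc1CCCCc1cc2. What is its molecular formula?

C10H12

Heavy atoms from the SMILES: 10 C.
Implicit hydrogens by atom environment:
  4 × C: 2 H each → 8
  4 × C (aromatic): 1 H each → 4
  2 × C (aromatic): no H
  Total hydrogens = 12.
Molecular formula: C10H12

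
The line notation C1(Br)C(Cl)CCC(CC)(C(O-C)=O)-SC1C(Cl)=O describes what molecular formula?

C11H15BrCl2O3S

Heavy atoms from the SMILES: 1 Br, 11 C, 2 Cl, 3 O, 1 S.
Implicit hydrogens by atom environment:
  3 × C: 2 H each → 6
  3 × C: 1 H each → 3
  3 × C: no H
  3 × O: no H
  2 × C: 3 H each → 6
  2 × Cl: no H
  1 × Br: no H
  1 × S: no H
  Total hydrogens = 15.
Molecular formula: C11H15BrCl2O3S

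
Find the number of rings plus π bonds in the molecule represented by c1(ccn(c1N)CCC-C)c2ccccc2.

Molecular formula from the SMILES: C14H18N2.
DoU = (2C + 2 + N − H − X)/2 = (2·14 + 2 + 2 − 18 − 0)/2 = 14/2 = 7.
(Structurally: 2 ring(s) + 5 π bond(s) = 7.)

7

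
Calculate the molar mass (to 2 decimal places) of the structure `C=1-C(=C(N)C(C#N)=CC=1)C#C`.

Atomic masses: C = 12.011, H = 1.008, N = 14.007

Molecular formula: C9H6N2.
M = 9×12.011 + 6×1.008 + 2×14.007 = 142.16 g/mol.

142.16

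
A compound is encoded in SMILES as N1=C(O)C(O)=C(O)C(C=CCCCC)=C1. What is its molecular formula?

C11H15NO3

Heavy atoms from the SMILES: 11 C, 1 N, 3 O.
Implicit hydrogens by atom environment:
  4 × C (aromatic): no H
  3 × C: 2 H each → 6
  3 × O: 1 H each → 3
  2 × C: 1 H each → 2
  1 × C: 3 H
  1 × C (aromatic): 1 H
  1 × N (aromatic): no H
  Total hydrogens = 15.
Molecular formula: C11H15NO3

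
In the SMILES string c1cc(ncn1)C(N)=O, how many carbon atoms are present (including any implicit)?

The symbol for carbon appears 5 times in the SMILES. Lowercase c denotes aromatic carbon and counts toward C.

5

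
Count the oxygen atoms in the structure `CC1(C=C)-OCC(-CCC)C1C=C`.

The symbol for oxygen appears 1 time in the SMILES.

1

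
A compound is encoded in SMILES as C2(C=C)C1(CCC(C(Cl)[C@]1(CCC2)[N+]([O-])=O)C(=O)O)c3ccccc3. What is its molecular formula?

C19H22ClNO4

Heavy atoms from the SMILES: 19 C, 1 Cl, 1 N, 4 O.
Implicit hydrogens by atom environment:
  6 × C: 2 H each → 12
  5 × C (aromatic): 1 H each → 5
  4 × C: 1 H each → 4
  3 × C: no H
  2 × O: no H
  1 × C (aromatic): no H
  1 × Cl: no H
  1 × N (charge +1): no H
  1 × O: 1 H
  1 × O (charge -1): no H
  Total hydrogens = 22.
Molecular formula: C19H22ClNO4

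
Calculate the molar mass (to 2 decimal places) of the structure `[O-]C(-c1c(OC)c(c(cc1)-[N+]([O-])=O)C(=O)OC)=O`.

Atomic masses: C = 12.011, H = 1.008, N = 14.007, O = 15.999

Molecular formula: C10H8NO7-.
M = 10×12.011 + 8×1.008 + 1×14.007 + 7×15.999 = 254.17 g/mol.

254.17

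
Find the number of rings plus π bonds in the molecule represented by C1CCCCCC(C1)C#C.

3

Molecular formula from the SMILES: C10H16.
DoU = (2C + 2 + N − H − X)/2 = (2·10 + 2 + 0 − 16 − 0)/2 = 6/2 = 3.
(Structurally: 1 ring(s) + 2 π bond(s) = 3.)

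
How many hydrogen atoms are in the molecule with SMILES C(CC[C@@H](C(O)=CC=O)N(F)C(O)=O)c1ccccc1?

Hydrogens are implicit in SMILES; fill each atom to its normal valence:
  5 × C (aromatic): 1 H each → 5
  3 × C: 2 H each → 6
  3 × C: 1 H each → 3
  2 × C: no H
  2 × O: 1 H each → 2
  2 × O: no H
  1 × C (aromatic): no H
  1 × F: no H
  1 × N: no H
  Total hydrogens = 16.

16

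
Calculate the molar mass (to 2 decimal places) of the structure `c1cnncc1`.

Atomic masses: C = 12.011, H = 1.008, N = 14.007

Molecular formula: C4H4N2.
M = 4×12.011 + 4×1.008 + 2×14.007 = 80.09 g/mol.

80.09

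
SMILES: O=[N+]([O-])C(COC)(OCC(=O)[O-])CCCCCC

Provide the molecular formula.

C11H20NO6-

Heavy atoms from the SMILES: 11 C, 1 N, 6 O.
Implicit hydrogens by atom environment:
  7 × C: 2 H each → 14
  4 × O: no H
  2 × C: 3 H each → 6
  2 × C: no H
  2 × O (charge -1): no H
  1 × N (charge +1): no H
  Total hydrogens = 20.
Net charge -1.
Molecular formula: C11H20NO6-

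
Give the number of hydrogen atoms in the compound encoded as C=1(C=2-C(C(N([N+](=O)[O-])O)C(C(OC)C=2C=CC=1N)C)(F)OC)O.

Hydrogens are implicit in SMILES; fill each atom to its normal valence:
  4 × C (aromatic): no H
  3 × C: 3 H each → 9
  3 × C: 1 H each → 3
  3 × O: no H
  2 × C (aromatic): 1 H each → 2
  2 × O: 1 H each → 2
  1 × C: no H
  1 × F: no H
  1 × N: 2 H
  1 × N: no H
  1 × N (charge +1): no H
  1 × O (charge -1): no H
  Total hydrogens = 18.

18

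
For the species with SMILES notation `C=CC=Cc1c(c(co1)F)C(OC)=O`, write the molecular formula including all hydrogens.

Heavy atoms from the SMILES: 10 C, 1 F, 3 O.
Implicit hydrogens by atom environment:
  3 × C: 1 H each → 3
  3 × C (aromatic): no H
  2 × O: no H
  1 × C: 3 H
  1 × C: 2 H
  1 × C (aromatic): 1 H
  1 × C: no H
  1 × F: no H
  1 × O (aromatic): no H
  Total hydrogens = 9.
Molecular formula: C10H9FO3

C10H9FO3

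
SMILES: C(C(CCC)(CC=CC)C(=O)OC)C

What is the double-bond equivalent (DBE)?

2

Molecular formula from the SMILES: C12H22O2.
DoU = (2C + 2 + N − H − X)/2 = (2·12 + 2 + 0 − 22 − 0)/2 = 4/2 = 2.
(Structurally: 0 ring(s) + 2 π bond(s) = 2.)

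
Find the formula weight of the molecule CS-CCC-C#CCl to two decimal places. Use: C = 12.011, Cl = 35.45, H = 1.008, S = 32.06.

148.65

Molecular formula: C6H9ClS.
M = 6×12.011 + 1×35.45 + 9×1.008 + 1×32.06 = 148.65 g/mol.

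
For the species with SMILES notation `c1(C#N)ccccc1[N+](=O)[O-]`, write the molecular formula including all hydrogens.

Heavy atoms from the SMILES: 7 C, 2 N, 2 O.
Implicit hydrogens by atom environment:
  4 × C (aromatic): 1 H each → 4
  2 × C (aromatic): no H
  1 × C: no H
  1 × N (charge +1): no H
  1 × N: no H
  1 × O: no H
  1 × O (charge -1): no H
  Total hydrogens = 4.
Molecular formula: C7H4N2O2

C7H4N2O2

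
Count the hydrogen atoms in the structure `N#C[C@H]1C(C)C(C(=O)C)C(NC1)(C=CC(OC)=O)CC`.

Hydrogens are implicit in SMILES; fill each atom to its normal valence:
  5 × C: 1 H each → 5
  4 × C: 3 H each → 12
  4 × C: no H
  3 × O: no H
  2 × C: 2 H each → 4
  1 × N: 1 H
  1 × N: no H
  Total hydrogens = 22.

22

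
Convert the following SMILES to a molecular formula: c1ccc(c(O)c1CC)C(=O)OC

Heavy atoms from the SMILES: 10 C, 3 O.
Implicit hydrogens by atom environment:
  3 × C (aromatic): 1 H each → 3
  3 × C (aromatic): no H
  2 × C: 3 H each → 6
  2 × O: no H
  1 × C: 2 H
  1 × C: no H
  1 × O: 1 H
  Total hydrogens = 12.
Molecular formula: C10H12O3

C10H12O3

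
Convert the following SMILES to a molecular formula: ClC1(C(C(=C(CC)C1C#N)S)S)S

C8H10ClNS3

Heavy atoms from the SMILES: 8 C, 1 Cl, 1 N, 3 S.
Implicit hydrogens by atom environment:
  4 × C: no H
  3 × S: 1 H each → 3
  2 × C: 1 H each → 2
  1 × C: 3 H
  1 × C: 2 H
  1 × Cl: no H
  1 × N: no H
  Total hydrogens = 10.
Molecular formula: C8H10ClNS3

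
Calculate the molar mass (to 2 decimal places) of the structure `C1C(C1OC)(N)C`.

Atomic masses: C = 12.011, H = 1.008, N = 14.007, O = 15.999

Molecular formula: C5H11NO.
M = 5×12.011 + 11×1.008 + 1×14.007 + 1×15.999 = 101.15 g/mol.

101.15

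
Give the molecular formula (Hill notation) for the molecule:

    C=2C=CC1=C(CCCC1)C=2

Heavy atoms from the SMILES: 10 C.
Implicit hydrogens by atom environment:
  4 × C: 2 H each → 8
  4 × C (aromatic): 1 H each → 4
  2 × C (aromatic): no H
  Total hydrogens = 12.
Molecular formula: C10H12

C10H12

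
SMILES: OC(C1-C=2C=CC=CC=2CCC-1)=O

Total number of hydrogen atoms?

Hydrogens are implicit in SMILES; fill each atom to its normal valence:
  4 × C (aromatic): 1 H each → 4
  3 × C: 2 H each → 6
  2 × C (aromatic): no H
  1 × C: 1 H
  1 × C: no H
  1 × O: 1 H
  1 × O: no H
  Total hydrogens = 12.

12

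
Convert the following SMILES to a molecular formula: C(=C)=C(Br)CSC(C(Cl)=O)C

Heavy atoms from the SMILES: 1 Br, 7 C, 1 Cl, 1 O, 1 S.
Implicit hydrogens by atom environment:
  3 × C: no H
  2 × C: 2 H each → 4
  1 × Br: no H
  1 × C: 3 H
  1 × C: 1 H
  1 × Cl: no H
  1 × O: no H
  1 × S: no H
  Total hydrogens = 8.
Molecular formula: C7H8BrClOS

C7H8BrClOS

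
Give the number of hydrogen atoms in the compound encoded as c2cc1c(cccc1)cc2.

Hydrogens are implicit in SMILES; fill each atom to its normal valence:
  8 × C (aromatic): 1 H each → 8
  2 × C (aromatic): no H
  Total hydrogens = 8.

8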